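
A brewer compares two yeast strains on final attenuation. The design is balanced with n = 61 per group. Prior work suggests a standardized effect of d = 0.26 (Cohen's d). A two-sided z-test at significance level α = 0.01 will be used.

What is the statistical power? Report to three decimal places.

Power ≈ 0.127

Noncentrality parameter: δ = d·√(n/2) = 0.26 × √(61/2) = 1.4359
Two-sided α = 0.01 → critical value z_{0.005} = 2.576.
Power = Φ(δ − 2.576) + Φ(−δ − 2.576) = Φ(-1.140) + Φ(-4.012) = 0.1272 + 0.0000 = 0.1272.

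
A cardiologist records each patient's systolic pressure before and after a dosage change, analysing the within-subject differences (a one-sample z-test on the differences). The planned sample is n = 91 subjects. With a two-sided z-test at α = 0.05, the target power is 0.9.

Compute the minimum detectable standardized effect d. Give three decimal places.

Required noncentrality: δ = z_{0.025} + z_{0.10} = 1.960 + 1.282 = 3.242.
(Lower-tail contribution to power is negligible for δ > 0.)
δ = d·√n ⇒ d = δ/√n = 3.242/√91 = 0.3398.

d ≈ 0.340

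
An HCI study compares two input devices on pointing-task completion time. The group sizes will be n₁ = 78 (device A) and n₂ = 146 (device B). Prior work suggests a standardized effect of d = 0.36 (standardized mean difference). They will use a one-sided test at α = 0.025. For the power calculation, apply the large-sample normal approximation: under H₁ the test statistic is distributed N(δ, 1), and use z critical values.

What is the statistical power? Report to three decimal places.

Noncentrality parameter: δ = d / √(1/n₁ + 1/n₂) = 0.36 / √(1/78 + 1/146) = 2.5669
One-sided α = 0.025 → critical value z_{0.025} = 1.960.
Power = P(Z > 1.960 − δ) = Φ(0.607) = 0.7280.

Power ≈ 0.728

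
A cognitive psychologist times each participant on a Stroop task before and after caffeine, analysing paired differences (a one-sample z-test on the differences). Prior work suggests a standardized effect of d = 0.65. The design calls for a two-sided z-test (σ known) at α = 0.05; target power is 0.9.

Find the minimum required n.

n = 25

Set Φ(δ − 1.960) = 0.9; then δ − 1.960 = Φ⁻¹(0.9) = 1.282, giving δ = 3.242.
(Ignoring the negligible lower-tail rejection probability gives the usual closed-form inversion.)
δ = d·√n ⇒ n = (δ/d)² = (3.242 / 0.65)² = 24.87.
Rounding up, n = 25.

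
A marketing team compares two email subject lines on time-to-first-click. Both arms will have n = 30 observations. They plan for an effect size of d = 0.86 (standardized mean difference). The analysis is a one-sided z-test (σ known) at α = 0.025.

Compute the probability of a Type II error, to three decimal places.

β ≈ 0.085

Noncentrality parameter: δ = d·√(n/2) = 0.86 × √(30/2) = 3.3308
One-sided α = 0.025 → critical value z_{0.025} = 1.960.
Power = P(Z > 1.960 − δ) = Φ(1.371) = 0.9148.
Type II error: β = 1 − power = 1 − 0.9148 = 0.0852.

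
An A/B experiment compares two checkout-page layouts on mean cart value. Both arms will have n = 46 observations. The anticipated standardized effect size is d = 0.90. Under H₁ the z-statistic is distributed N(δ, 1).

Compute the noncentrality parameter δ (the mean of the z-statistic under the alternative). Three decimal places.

δ = d·√(n/2) = 0.90 × √(46/2) = 4.3162

δ ≈ 4.316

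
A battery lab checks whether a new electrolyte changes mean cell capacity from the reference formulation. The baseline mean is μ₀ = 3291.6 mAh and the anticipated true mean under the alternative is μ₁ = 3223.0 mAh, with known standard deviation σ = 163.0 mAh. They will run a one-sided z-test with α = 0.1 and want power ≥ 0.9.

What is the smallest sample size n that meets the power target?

Standardized effect: d = |μ₁ − μ₀| / σ = |3223.0 − 3291.6| / 163.0 = 0.4209
For power 0.9 need Φ(δ − z_{0.1}) = 0.9, so δ = z_{0.1} + z_{0.10} = 1.282 + 1.282 = 2.563.
δ = d·√n ⇒ n = (δ/d)² = (2.563 / 0.4209)² = 37.09.
Round up to the next whole unit.

n = 38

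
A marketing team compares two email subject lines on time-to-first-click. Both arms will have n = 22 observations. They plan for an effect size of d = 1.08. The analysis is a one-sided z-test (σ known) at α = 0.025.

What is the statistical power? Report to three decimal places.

Noncentrality parameter: δ = d·√(n/2) = 1.08 × √(22/2) = 3.5820
Critical value for a one-sided test at α = 0.025: z_α = 1.960.
Power = P(Z > 1.960 − δ) = Φ(1.622) = 0.9476.

Power ≈ 0.948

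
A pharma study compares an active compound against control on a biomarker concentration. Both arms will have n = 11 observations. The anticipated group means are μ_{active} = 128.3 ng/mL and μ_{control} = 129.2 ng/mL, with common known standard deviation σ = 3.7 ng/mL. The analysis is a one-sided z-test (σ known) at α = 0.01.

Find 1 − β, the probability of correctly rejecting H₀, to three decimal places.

Standardized effect: d = |μ_{active} − μ_{control}| / σ = |128.3 − 129.2| / 3.7 = 0.2432
Noncentrality parameter: δ = d·√(n/2) = 0.2432 × √(11/2) = 0.5705
Critical value for a one-sided test at α = 0.01: z_α = 2.326.
Power = Φ(δ − 2.326) = Φ(-1.756) = 0.0396.

Power ≈ 0.040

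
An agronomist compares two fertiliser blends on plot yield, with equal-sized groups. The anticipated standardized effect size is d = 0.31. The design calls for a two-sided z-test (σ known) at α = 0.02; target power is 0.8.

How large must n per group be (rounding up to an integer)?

n = 209 per group

For power 0.8 need Φ(δ − z_{0.01}) = 0.8, so δ = z_{0.01} + z_{0.20} = 2.326 + 0.842 = 3.168.
(The Φ(−δ − z_{α/2}) term is vanishingly small for δ > 0 and is dropped in the standard sample-size formula.)
δ = d·√(n/2) ⇒ n = 2(δ/d)² = 2 × (3.168 / 0.31)² = 208.87.
Rounding up, n = 209 per group.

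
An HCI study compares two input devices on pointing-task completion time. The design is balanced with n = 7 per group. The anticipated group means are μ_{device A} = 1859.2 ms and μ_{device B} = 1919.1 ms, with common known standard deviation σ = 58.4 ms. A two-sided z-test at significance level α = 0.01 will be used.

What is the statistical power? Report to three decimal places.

Power ≈ 0.256

Standardized effect: d = |μ_{device A} − μ_{device B}| / σ = |1859.2 − 1919.1| / 58.4 = 1.0257
Noncentrality parameter: δ = d·√(n/2) = 1.0257 × √(7/2) = 1.9189
Critical value for a two-sided test at α = 0.01: z_{α/2} = 2.576.
Power = Φ(δ − 2.576) + Φ(−δ − 2.576) = Φ(-0.657) + Φ(-4.495) = 0.2556 + 0.0000 = 0.2556.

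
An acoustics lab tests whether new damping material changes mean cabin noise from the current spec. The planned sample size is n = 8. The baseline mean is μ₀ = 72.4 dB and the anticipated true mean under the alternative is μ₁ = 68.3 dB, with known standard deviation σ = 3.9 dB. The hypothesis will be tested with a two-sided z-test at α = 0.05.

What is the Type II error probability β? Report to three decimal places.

Standardized effect: d = |μ₁ − μ₀| / σ = |68.3 − 72.4| / 3.9 = 1.0513
Noncentrality parameter: δ = d·√n = 1.0513 × √8 = 2.9735
Critical value for a two-sided test at α = 0.05: z_{α/2} = 1.960.
Power = Φ(δ − 1.960) + Φ(−δ − 1.960) = Φ(1.014) + Φ(-4.933) = 0.8446 + 0.0000 = 0.8446.
Type II error: β = 1 − power = 1 − 0.8446 = 0.1554.

β ≈ 0.155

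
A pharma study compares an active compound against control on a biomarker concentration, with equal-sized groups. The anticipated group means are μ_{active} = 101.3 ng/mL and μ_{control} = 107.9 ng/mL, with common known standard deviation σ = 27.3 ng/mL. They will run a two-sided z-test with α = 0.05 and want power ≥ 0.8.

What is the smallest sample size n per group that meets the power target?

n = 269 per group

Standardized effect: d = |μ_{active} − μ_{control}| / σ = |101.3 − 107.9| / 27.3 = 0.2418
For power 0.8 need Φ(δ − z_{0.025}) = 0.8, so δ = z_{0.025} + z_{0.20} = 1.960 + 0.842 = 2.802.
(Ignoring the negligible lower-tail rejection probability gives the usual closed-form inversion.)
δ = d·√(n/2) ⇒ n = 2(δ/d)² = 2 × (2.802 / 0.2418)² = 268.58.
Rounding up, n = 269 per group.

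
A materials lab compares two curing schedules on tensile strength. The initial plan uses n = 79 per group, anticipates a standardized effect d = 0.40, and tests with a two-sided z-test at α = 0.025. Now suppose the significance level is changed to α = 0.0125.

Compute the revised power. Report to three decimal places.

δ = d·√(n/2) = 0.40 × √(79/2) = 2.5140 (unchanged). New critical value: z_{0.0063} = 2.498.
Revised power = Φ(δ − 2.498) + Φ(−δ − 2.498) = Φ(0.016) + Φ(-5.012) = 0.5065 + 0.0000 = 0.5065.

Power ≈ 0.506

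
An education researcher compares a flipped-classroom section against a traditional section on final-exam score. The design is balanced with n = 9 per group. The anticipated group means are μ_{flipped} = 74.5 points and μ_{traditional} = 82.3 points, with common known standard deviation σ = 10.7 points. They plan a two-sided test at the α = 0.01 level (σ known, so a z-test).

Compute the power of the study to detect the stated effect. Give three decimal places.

Power ≈ 0.152

Standardized effect: d = |μ_{flipped} − μ_{traditional}| / σ = |74.5 − 82.3| / 10.7 = 0.7290
Noncentrality parameter: δ = d·√(n/2) = 0.7290 × √(9/2) = 1.5464
Critical value for a two-sided test at α = 0.01: z_{α/2} = 2.576.
Power = Φ(δ − 2.576) + Φ(−δ − 2.576) = Φ(-1.029) + Φ(-4.122) = 0.1516 + 0.0000 = 0.1517.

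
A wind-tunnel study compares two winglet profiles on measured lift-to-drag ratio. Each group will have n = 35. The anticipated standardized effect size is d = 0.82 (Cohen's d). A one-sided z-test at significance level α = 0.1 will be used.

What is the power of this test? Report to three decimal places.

Power ≈ 0.984

Noncentrality parameter: δ = d·√(n/2) = 0.82 × √(35/2) = 3.4303
One-sided α = 0.1 → critical value z_{0.1} = 1.282.
Power = Φ(δ − 1.282) = Φ(2.149) = 0.9842.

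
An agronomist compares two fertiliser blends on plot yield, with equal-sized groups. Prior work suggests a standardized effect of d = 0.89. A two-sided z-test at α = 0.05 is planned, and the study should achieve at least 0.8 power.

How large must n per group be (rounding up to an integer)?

Set Φ(δ − 1.960) = 0.8; then δ − 1.960 = Φ⁻¹(0.8) = 0.842, giving δ = 2.802.
(Ignoring the negligible lower-tail rejection probability gives the usual closed-form inversion.)
δ = d·√(n/2) ⇒ n = 2(δ/d)² = 2 × (2.802 / 0.89)² = 19.82.
Round up to the next whole unit.

n = 20 per group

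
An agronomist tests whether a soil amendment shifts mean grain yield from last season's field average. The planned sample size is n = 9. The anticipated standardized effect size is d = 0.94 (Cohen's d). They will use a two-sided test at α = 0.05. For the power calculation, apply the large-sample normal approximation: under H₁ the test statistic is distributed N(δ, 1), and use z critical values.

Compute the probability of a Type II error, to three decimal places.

β ≈ 0.195

Noncentrality parameter: λ = d·√n = 0.94 × √9 = 2.8200
Critical value for a two-sided test at α = 0.05: z_{α/2} = 1.960.
Power = Φ(λ − 1.960) + Φ(−λ − 1.960) = Φ(0.860) + Φ(-4.780) = 0.8051 + 0.0000 = 0.8051.
Type II error: β = 1 − power = 1 − 0.8051 = 0.1949.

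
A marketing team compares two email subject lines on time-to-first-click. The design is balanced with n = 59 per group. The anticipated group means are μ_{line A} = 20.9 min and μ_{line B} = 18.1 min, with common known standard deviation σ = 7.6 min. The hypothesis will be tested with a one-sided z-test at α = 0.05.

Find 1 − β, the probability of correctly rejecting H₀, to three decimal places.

Standardized effect: d = |μ_{line A} − μ_{line B}| / σ = |20.9 − 18.1| / 7.6 = 0.3684
Noncentrality parameter: δ = d·√(n/2) = 0.3684 × √(59/2) = 2.0010
Critical value for a one-sided test at α = 0.05: z_α = 1.645.
Power = Φ(δ − 1.645) = Φ(0.356) = 0.6391.

Power ≈ 0.639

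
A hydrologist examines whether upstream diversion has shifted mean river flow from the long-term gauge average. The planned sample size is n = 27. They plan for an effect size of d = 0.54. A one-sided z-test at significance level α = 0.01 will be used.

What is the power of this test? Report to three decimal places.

Noncentrality parameter: δ = d·√n = 0.54 × √27 = 2.8059
Critical value for a one-sided test at α = 0.01: z_α = 2.326.
Power = Φ(δ − 2.326) = Φ(0.480) = 0.6842.

Power ≈ 0.684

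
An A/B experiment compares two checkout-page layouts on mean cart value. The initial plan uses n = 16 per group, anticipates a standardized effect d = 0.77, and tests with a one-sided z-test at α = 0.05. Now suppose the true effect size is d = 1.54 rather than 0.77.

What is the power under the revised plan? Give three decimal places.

With d = 1.54: δ = d·√(n/2) = 1.54 × √(16/2) = 4.3558. Critical value z_{0.05} = 1.645.
Revised power = Φ(δ − 1.645) = Φ(2.711) = 0.9966.

Power ≈ 0.997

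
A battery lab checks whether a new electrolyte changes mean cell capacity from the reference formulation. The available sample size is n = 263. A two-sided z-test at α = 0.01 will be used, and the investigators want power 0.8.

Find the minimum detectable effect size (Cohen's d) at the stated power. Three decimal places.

d ≈ 0.211

Need Φ(δ − 2.576) = 0.8, so δ = 2.576 + 0.842 = 3.417.
(Lower-tail contribution to power is negligible for δ > 0.)
δ = d·√n ⇒ d = δ/√n = 3.417/√263 = 0.2107.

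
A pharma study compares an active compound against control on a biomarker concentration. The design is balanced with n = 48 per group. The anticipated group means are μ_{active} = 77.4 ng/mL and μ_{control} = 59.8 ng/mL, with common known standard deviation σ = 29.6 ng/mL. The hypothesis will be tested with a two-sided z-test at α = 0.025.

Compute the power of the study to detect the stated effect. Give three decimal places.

Standardized effect: d = |μ_{active} − μ_{control}| / σ = |77.4 − 59.8| / 29.6 = 0.5946
Noncentrality parameter: δ = d·√(n/2) = 0.5946 × √(48/2) = 2.9129
Critical value for a two-sided test at α = 0.025: z_{α/2} = 2.241.
Power = Φ(δ − 2.241) + Φ(−δ − 2.241) = Φ(0.672) + Φ(-5.154) = 0.7491 + 0.0000 = 0.7491.

Power ≈ 0.749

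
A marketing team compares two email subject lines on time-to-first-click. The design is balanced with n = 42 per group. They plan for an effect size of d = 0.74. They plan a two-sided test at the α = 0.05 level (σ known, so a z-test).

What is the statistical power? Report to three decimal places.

Noncentrality parameter: δ = d·√(n/2) = 0.74 × √(42/2) = 3.3911
Two-sided α = 0.05 → critical value z_{0.025} = 1.960.
Power = Φ(δ − 1.960) + Φ(−δ − 1.960) = Φ(1.431) + Φ(-5.351) = 0.9238 + 0.0000 = 0.9238.

Power ≈ 0.924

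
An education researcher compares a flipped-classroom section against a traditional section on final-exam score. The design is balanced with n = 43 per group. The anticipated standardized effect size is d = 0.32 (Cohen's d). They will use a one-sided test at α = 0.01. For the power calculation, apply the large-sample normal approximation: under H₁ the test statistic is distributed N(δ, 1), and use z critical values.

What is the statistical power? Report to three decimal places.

Power ≈ 0.200

Noncentrality parameter: δ = d·√(n/2) = 0.32 × √(43/2) = 1.4838
One-sided α = 0.01 → critical value z_{0.01} = 2.326.
Power = Φ(δ − 2.326) = Φ(-0.843) = 0.1997.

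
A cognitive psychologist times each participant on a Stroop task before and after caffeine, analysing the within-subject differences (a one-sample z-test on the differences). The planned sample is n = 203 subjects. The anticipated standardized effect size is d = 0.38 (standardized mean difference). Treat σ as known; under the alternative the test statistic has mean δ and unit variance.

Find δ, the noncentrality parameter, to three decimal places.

δ = d·√n = 0.38 × √203 = 5.4142

δ ≈ 5.414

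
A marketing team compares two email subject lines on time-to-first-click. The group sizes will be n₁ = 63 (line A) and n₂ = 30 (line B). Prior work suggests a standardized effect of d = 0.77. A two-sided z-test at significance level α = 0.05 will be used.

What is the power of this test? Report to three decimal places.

Noncentrality parameter: δ = d / √(1/n₁ + 1/n₂) = 0.77 / √(1/63 + 1/30) = 3.4712
Two-sided α = 0.05 → critical value z_{0.025} = 1.960.
Power = Φ(δ − 1.960) + Φ(−δ − 1.960) = Φ(1.511) + Φ(-5.431) = 0.9346 + 0.0000 = 0.9346.

Power ≈ 0.935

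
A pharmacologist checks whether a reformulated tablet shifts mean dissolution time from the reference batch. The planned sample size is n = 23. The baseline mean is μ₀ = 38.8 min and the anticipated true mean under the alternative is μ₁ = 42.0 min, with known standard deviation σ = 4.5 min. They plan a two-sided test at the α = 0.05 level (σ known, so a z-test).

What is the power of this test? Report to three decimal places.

Power ≈ 0.927

Standardized effect: d = |μ₁ − μ₀| / σ = |42.0 − 38.8| / 4.5 = 0.7111
Noncentrality parameter: δ = d·√n = 0.7111 × √23 = 3.4104
Critical value for a two-sided test at α = 0.05: z_{α/2} = 1.960.
Power = Φ(δ − 1.960) + Φ(−δ − 1.960) = Φ(1.450) + Φ(-5.370) = 0.9265 + 0.0000 = 0.9265.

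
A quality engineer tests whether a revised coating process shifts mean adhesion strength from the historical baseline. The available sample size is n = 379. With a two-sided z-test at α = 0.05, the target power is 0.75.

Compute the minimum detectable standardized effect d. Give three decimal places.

d ≈ 0.135

Need Φ(δ − 1.960) = 0.75, so δ = 1.960 + 0.674 = 2.634.
(Lower-tail contribution to power is negligible for δ > 0.)
δ = d·√n ⇒ d = δ/√n = 2.634/√379 = 0.1353.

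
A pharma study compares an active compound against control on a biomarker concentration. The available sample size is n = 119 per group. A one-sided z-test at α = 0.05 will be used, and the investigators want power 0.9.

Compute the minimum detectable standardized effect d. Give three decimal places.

Need Φ(δ − 1.645) = 0.9, so δ = 1.645 + 1.282 = 2.926.
δ = d·√(n/2) ⇒ d = δ/√(n/2) = 2.926/√(119/2) = 0.3794.

d ≈ 0.379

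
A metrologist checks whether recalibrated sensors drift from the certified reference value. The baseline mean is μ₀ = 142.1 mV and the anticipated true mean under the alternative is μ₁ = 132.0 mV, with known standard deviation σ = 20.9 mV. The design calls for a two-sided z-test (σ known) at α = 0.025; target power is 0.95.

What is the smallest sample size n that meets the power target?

n = 65

Standardized effect: d = |μ₁ − μ₀| / σ = |132.0 − 142.1| / 20.9 = 0.4833
For power 0.95 need Φ(δ − z_{0.0125}) = 0.95, so δ = z_{0.0125} + z_{0.05} = 2.241 + 1.645 = 3.886.
(For δ > 0 the lower-tail rejection region contributes negligibly to power, so the one-term inversion is standard.)
δ = d·√n ⇒ n = (δ/d)² = (3.886 / 0.4833)² = 64.67.
Round up to the next whole unit.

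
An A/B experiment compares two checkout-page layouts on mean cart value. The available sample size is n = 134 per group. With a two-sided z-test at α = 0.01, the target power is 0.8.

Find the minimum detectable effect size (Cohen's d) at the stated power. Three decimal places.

Need Φ(δ − 2.576) = 0.8, so δ = 2.576 + 0.842 = 3.417.
(The second rejection-region term Φ(−δ − z_{α/2}) is negligible and dropped.)
δ = d·√(n/2) ⇒ d = δ/√(n/2) = 3.417/√(134/2) = 0.4175.

d ≈ 0.418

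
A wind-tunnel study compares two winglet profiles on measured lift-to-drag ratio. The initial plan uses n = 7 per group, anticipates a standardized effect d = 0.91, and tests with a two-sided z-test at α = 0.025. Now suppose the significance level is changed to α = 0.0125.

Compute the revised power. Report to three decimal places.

Power ≈ 0.213

δ = d·√(n/2) = 0.91 × √(7/2) = 1.7025 (unchanged). New critical value: z_{0.0063} = 2.498.
Revised power = Φ(δ − 2.498) + Φ(−δ − 2.498) = Φ(-0.795) + Φ(-4.200) = 0.2132 + 0.0000 = 0.2132.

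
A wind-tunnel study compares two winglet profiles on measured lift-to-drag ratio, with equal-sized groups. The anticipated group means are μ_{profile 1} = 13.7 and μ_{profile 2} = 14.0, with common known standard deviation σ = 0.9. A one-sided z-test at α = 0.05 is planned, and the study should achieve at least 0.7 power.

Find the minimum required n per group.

n = 85 per group

Standardized effect: d = |μ_{profile 1} − μ_{profile 2}| / σ = |13.7 − 14.0| / 0.9 = 0.3333
For power 0.7 need Φ(δ − z_{0.05}) = 0.7, so δ = z_{0.05} + z_{0.30} = 1.645 + 0.524 = 2.169.
δ = d·√(n/2) ⇒ n = 2(δ/d)² = 2 × (2.169 / 0.3333)² = 84.70.
Round up to the next whole unit.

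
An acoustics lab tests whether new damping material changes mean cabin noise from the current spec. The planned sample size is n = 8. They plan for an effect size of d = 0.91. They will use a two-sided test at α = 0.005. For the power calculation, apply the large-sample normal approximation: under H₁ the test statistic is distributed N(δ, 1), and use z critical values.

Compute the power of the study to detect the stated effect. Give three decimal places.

Power ≈ 0.408

Noncentrality parameter: δ = d·√n = 0.91 × √8 = 2.5739
Two-sided α = 0.005 → critical value z_{0.0025} = 2.807.
Power = Φ(δ − 2.807) + Φ(−δ − 2.807) = Φ(-0.233) + Φ(-5.381) = 0.4078 + 0.0000 = 0.4078.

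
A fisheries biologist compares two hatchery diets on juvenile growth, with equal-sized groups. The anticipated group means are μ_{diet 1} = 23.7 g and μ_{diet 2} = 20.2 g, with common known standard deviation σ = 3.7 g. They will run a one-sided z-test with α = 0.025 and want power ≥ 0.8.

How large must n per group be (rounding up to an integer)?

Standardized effect: d = |μ_{diet 1} − μ_{diet 2}| / σ = |23.7 − 20.2| / 3.7 = 0.9459
Set Φ(δ − 1.960) = 0.8; then δ − 1.960 = Φ⁻¹(0.8) = 0.842, giving δ = 2.802.
δ = d·√(n/2) ⇒ n = 2(δ/d)² = 2 × (2.802 / 0.9459)² = 17.54.
Round up to the next whole unit.

n = 18 per group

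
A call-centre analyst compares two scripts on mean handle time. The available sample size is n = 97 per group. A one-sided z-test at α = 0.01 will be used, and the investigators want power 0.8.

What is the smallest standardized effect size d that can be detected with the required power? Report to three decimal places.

d ≈ 0.455

Required noncentrality: δ = z_{0.01} + z_{0.20} = 2.326 + 0.842 = 3.168.
δ = d·√(n/2) ⇒ d = δ/√(n/2) = 3.168/√(97/2) = 0.4549.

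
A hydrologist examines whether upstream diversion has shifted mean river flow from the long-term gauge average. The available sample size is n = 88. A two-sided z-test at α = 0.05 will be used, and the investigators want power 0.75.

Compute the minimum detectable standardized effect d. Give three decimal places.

d ≈ 0.281

Required noncentrality: δ = z_{0.025} + z_{0.25} = 1.960 + 0.674 = 2.634.
(Lower-tail contribution to power is negligible for δ > 0.)
δ = d·√n ⇒ d = δ/√n = 2.634/√88 = 0.2808.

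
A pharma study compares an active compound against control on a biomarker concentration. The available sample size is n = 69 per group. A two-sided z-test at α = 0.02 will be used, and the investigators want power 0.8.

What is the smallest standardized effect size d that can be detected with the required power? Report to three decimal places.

Need Φ(δ − 2.326) = 0.8, so δ = 2.326 + 0.842 = 3.168.
(The second rejection-region term Φ(−δ − z_{α/2}) is negligible and dropped.)
δ = d·√(n/2) ⇒ d = δ/√(n/2) = 3.168/√(69/2) = 0.5394.

d ≈ 0.539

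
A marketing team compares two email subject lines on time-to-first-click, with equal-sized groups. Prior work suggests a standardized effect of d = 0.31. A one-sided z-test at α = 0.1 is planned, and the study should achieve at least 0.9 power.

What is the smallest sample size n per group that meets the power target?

Set Φ(δ − 1.282) = 0.9; then δ − 1.282 = Φ⁻¹(0.9) = 1.282, giving δ = 2.563.
δ = d·√(n/2) ⇒ n = 2(δ/d)² = 2 × (2.563 / 0.31)² = 136.72.
Round up to the next whole unit.

n = 137 per group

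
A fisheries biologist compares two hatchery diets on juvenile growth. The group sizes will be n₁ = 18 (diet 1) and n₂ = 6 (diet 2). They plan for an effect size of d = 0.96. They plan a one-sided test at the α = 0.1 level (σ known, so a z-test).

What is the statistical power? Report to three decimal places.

Power ≈ 0.775

Noncentrality parameter: δ = d / √(1/n₁ + 1/n₂) = 0.96 / √(1/18 + 1/6) = 2.0365
Critical value for a one-sided test at α = 0.1: z_α = 1.282.
Power = Φ(δ − 1.282) = Φ(0.755) = 0.7749.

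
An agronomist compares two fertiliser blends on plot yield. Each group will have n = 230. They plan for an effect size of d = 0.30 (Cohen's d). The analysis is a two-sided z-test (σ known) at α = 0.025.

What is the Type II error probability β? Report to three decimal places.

Noncentrality parameter: δ = d·√(n/2) = 0.30 × √(230/2) = 3.2171
Two-sided α = 0.025 → critical value z_{0.0125} = 2.241.
Power = Φ(δ − 2.241) + Φ(−δ − 2.241) = Φ(0.976) + Φ(-5.459) = 0.8354 + 0.0000 = 0.8354.
Type II error: β = 1 − power = 1 − 0.8354 = 0.1646.

β ≈ 0.165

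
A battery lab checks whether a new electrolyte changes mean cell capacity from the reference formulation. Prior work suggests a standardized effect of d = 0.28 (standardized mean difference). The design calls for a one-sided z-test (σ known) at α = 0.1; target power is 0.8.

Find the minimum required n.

For power 0.8 need Φ(δ − z_{0.1}) = 0.8, so δ = z_{0.1} + z_{0.20} = 1.282 + 0.842 = 2.123.
δ = d·√n ⇒ n = (δ/d)² = (2.123 / 0.28)² = 57.50.
Rounding up, n = 58.

n = 58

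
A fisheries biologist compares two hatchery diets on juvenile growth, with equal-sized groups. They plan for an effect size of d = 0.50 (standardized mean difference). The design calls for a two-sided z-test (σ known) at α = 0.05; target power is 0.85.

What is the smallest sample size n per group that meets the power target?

Set Φ(δ − 1.960) = 0.85; then δ − 1.960 = Φ⁻¹(0.85) = 1.036, giving δ = 2.996.
(Ignoring the negligible lower-tail rejection probability gives the usual closed-form inversion.)
δ = d·√(n/2) ⇒ n = 2(δ/d)² = 2 × (2.996 / 0.50)² = 71.83.
Rounding up, n = 72 per group.

n = 72 per group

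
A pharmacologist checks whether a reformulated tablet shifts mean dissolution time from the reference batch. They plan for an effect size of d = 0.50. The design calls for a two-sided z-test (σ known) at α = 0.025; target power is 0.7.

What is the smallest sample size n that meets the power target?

n = 31

Set Φ(δ − 2.241) = 0.7; then δ − 2.241 = Φ⁻¹(0.7) = 0.524, giving δ = 2.766.
(Ignoring the negligible lower-tail rejection probability gives the usual closed-form inversion.)
δ = d·√n ⇒ n = (δ/d)² = (2.766 / 0.50)² = 30.60.
Round up to the next whole unit.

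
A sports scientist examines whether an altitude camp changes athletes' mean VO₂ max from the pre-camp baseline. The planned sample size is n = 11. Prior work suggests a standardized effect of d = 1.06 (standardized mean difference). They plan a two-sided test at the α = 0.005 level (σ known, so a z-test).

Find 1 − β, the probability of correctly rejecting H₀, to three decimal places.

Noncentrality parameter: λ = d·√n = 1.06 × √11 = 3.5156
Two-sided α = 0.005 → critical value z_{0.0025} = 2.807.
Power = Φ(λ − 2.807) + Φ(−λ − 2.807) = Φ(0.709) + Φ(-6.323) = 0.7607 + 0.0000 = 0.7607.

Power ≈ 0.761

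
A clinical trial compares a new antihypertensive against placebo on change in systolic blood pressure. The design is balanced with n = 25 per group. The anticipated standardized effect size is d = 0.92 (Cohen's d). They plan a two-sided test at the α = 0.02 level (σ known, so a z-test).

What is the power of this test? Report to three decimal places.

Power ≈ 0.823

Noncentrality parameter: δ = d·√(n/2) = 0.92 × √(25/2) = 3.2527
Two-sided α = 0.02 → critical value z_{0.01} = 2.326.
Power = Φ(δ − 2.326) + Φ(−δ − 2.326) = Φ(0.926) + Φ(-5.579) = 0.8229 + 0.0000 = 0.8229.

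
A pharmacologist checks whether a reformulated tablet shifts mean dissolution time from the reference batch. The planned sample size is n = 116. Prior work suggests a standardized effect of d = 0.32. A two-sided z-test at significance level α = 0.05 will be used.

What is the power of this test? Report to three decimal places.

Noncentrality parameter: δ = d·√n = 0.32 × √116 = 3.4465
Two-sided α = 0.05 → critical value z_{0.025} = 1.960.
Power = Φ(δ − 1.960) + Φ(−δ − 1.960) = Φ(1.487) + Φ(-5.406) = 0.9314 + 0.0000 = 0.9314.

Power ≈ 0.931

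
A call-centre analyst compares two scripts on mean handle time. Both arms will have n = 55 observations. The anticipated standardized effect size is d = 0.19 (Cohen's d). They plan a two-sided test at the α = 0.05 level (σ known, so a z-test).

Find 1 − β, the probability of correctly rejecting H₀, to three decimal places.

Power ≈ 0.169

Noncentrality parameter: λ = d·√(n/2) = 0.19 × √(55/2) = 0.9964
Two-sided α = 0.05 → critical value z_{0.025} = 1.960.
Power = Φ(λ − 1.960) + Φ(−λ − 1.960) = Φ(-0.964) + Φ(-2.956) = 0.1676 + 0.0016 = 0.1692.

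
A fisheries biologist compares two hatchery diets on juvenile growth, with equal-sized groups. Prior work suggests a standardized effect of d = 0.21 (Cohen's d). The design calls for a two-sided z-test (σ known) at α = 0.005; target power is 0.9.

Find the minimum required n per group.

n = 759 per group

For power 0.9 need Φ(δ − z_{0.0025}) = 0.9, so δ = z_{0.0025} + z_{0.10} = 2.807 + 1.282 = 4.089.
(For δ > 0 the lower-tail rejection region contributes negligibly to power, so the one-term inversion is standard.)
δ = d·√(n/2) ⇒ n = 2(δ/d)² = 2 × (4.089 / 0.21)² = 758.12.
Round up to the next whole unit.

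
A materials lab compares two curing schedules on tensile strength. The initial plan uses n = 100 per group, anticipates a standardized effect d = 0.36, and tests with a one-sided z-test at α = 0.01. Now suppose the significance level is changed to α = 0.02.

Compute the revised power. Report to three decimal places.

Power ≈ 0.689

δ = d·√(n/2) = 0.36 × √(100/2) = 2.5456 (unchanged). New critical value: z_{0.02} = 2.054.
Revised power = P(Z > 2.054 − δ) = Φ(0.492) = 0.6886.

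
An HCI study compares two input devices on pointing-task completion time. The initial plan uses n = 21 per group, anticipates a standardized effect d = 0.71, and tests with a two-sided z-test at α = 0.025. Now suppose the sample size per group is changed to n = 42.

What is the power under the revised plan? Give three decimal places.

Power ≈ 0.844

With n = 42 per group: δ = d·√(n/2) = 0.71 × √(42/2) = 3.2536. Critical value z_{0.0125} = 2.241.
Revised power = Φ(δ − 2.241) + Φ(−δ − 2.241) = Φ(1.012) + Φ(-5.495) = 0.8443 + 0.0000 = 0.8443.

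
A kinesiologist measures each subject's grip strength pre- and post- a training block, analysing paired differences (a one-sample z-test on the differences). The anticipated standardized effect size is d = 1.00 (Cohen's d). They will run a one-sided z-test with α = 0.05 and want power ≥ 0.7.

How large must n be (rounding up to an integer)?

n = 5

Set Φ(δ − 1.645) = 0.7; then δ − 1.645 = Φ⁻¹(0.7) = 0.524, giving δ = 2.169.
δ = d·√n ⇒ n = (δ/d)² = (2.169 / 1.00)² = 4.71.
Round up to the next whole unit.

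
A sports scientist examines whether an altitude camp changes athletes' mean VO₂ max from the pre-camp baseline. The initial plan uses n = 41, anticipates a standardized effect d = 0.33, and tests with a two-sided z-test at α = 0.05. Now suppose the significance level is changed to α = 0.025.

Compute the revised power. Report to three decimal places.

δ = d·√n = 0.33 × √41 = 2.1130 (unchanged). New critical value: z_{0.0125} = 2.241.
Revised power = Φ(δ − 2.241) + Φ(−δ − 2.241) = Φ(-0.128) + Φ(-4.354) = 0.4489 + 0.0000 = 0.4489.

Power ≈ 0.449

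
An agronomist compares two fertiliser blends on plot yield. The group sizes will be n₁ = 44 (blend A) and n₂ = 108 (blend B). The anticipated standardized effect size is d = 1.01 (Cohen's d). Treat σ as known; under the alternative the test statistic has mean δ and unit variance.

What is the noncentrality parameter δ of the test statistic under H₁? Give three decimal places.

δ = d / √(1/n₁ + 1/n₂) = 1.01 / √(1/44 + 1/108) = 5.6473

δ ≈ 5.647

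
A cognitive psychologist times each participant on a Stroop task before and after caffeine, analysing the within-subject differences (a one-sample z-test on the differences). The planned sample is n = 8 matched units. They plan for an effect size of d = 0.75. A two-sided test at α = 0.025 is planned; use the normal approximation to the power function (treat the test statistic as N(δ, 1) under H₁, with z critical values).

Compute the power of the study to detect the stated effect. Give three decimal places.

Noncentrality parameter: δ = d·√n = 0.75 × √8 = 2.1213
Critical value for a two-sided test at α = 0.025: z_{α/2} = 2.241.
Power = Φ(δ − 2.241) + Φ(−δ − 2.241) = Φ(-0.120) + Φ(-4.363) = 0.4522 + 0.0000 = 0.4522.

Power ≈ 0.452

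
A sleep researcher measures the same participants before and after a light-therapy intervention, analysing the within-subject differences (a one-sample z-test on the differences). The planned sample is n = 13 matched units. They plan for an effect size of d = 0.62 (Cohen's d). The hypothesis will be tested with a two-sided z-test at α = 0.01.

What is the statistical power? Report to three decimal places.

Noncentrality parameter: δ = d·√n = 0.62 × √13 = 2.2354
Two-sided α = 0.01 → critical value z_{0.005} = 2.576.
Power = Φ(δ − 2.576) + Φ(−δ − 2.576) = Φ(-0.340) + Φ(-4.811) = 0.3668 + 0.0000 = 0.3668.

Power ≈ 0.367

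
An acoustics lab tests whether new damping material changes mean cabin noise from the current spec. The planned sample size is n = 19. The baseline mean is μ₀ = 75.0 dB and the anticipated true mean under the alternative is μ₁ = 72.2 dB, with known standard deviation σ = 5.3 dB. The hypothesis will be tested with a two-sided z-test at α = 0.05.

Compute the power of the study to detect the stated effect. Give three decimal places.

Power ≈ 0.634

Standardized effect: d = |μ₁ − μ₀| / σ = |72.2 − 75.0| / 5.3 = 0.5283
Noncentrality parameter: δ = d·√n = 0.5283 × √19 = 2.3028
Two-sided α = 0.05 → critical value z_{0.025} = 1.960.
Power = Φ(δ − 1.960) + Φ(−δ − 1.960) = Φ(0.343) + Φ(-4.263) = 0.6341 + 0.0000 = 0.6342.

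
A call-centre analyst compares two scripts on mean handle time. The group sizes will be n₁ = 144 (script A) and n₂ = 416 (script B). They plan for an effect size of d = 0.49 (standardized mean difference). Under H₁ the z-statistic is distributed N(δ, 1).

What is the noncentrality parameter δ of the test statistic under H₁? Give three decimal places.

δ = d / √(1/n₁ + 1/n₂) = 0.49 / √(1/144 + 1/416) = 5.0679

δ ≈ 5.068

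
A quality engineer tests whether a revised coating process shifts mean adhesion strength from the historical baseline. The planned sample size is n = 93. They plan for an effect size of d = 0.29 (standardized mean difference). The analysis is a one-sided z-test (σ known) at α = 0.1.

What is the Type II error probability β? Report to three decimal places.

β ≈ 0.065

Noncentrality parameter: δ = d·√n = 0.29 × √93 = 2.7967
Critical value for a one-sided test at α = 0.1: z_α = 1.282.
Power = P(Z > 1.282 − δ) = Φ(1.515) = 0.9351.
Type II error: β = 1 − power = 1 − 0.9351 = 0.0649.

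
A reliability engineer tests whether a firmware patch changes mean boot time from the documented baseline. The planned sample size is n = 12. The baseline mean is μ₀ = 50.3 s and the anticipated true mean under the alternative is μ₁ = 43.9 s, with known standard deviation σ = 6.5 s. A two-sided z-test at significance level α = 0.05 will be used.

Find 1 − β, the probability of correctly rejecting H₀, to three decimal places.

Standardized effect: d = |μ₁ − μ₀| / σ = |43.9 − 50.3| / 6.5 = 0.9846
Noncentrality parameter: δ = d·√n = 0.9846 × √12 = 3.4108
Two-sided α = 0.05 → critical value z_{0.025} = 1.960.
Power = Φ(δ − 1.960) + Φ(−δ − 1.960) = Φ(1.451) + Φ(-5.371) = 0.9266 + 0.0000 = 0.9266.

Power ≈ 0.927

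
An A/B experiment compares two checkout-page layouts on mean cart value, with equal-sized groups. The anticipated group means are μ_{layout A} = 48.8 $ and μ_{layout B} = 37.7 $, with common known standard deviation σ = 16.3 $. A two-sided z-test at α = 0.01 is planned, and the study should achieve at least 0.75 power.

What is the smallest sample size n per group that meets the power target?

n = 46 per group

Standardized effect: d = |μ_{layout A} − μ_{layout B}| / σ = |48.8 − 37.7| / 16.3 = 0.6810
Set Φ(δ − 2.576) = 0.75; then δ − 2.576 = Φ⁻¹(0.75) = 0.674, giving δ = 3.250.
(For δ > 0 the lower-tail rejection region contributes negligibly to power, so the one-term inversion is standard.)
δ = d·√(n/2) ⇒ n = 2(δ/d)² = 2 × (3.250 / 0.6810)² = 45.56.
Round up to the next whole unit.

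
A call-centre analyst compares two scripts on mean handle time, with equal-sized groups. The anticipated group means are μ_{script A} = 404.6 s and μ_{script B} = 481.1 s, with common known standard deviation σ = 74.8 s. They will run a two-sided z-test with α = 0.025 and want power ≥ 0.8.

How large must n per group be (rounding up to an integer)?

n = 19 per group

Standardized effect: d = |μ_{script A} − μ_{script B}| / σ = |404.6 − 481.1| / 74.8 = 1.0227
For power 0.8 need Φ(δ − z_{0.0125}) = 0.8, so δ = z_{0.0125} + z_{0.20} = 2.241 + 0.842 = 3.083.
(The Φ(−δ − z_{α/2}) term is vanishingly small for δ > 0 and is dropped in the standard sample-size formula.)
δ = d·√(n/2) ⇒ n = 2(δ/d)² = 2 × (3.083 / 1.0227)² = 18.17.
Rounding up, n = 19 per group.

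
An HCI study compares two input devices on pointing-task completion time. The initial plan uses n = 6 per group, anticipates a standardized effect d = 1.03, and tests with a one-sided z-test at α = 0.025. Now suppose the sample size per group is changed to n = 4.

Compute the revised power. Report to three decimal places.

Power ≈ 0.307

With n = 4 per group: δ = d·√(n/2) = 1.03 × √(4/2) = 1.4566. Critical value z_{0.025} = 1.960.
Revised power = P(Z > 1.960 − δ) = Φ(-0.503) = 0.3074.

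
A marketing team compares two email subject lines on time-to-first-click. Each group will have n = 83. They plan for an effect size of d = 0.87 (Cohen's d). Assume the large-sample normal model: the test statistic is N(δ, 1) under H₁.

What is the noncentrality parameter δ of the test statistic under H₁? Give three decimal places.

δ ≈ 5.605

δ = d·√(n/2) = 0.87 × √(83/2) = 5.6046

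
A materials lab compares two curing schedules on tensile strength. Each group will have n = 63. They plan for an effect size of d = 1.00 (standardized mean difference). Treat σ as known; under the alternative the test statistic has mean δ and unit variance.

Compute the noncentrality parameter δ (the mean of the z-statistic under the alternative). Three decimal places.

δ ≈ 5.612

The noncentrality parameter scales effect size by the design's sample-size factor: δ = d·√(n/2) = 1.00 × √(63/2) = 5.6125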